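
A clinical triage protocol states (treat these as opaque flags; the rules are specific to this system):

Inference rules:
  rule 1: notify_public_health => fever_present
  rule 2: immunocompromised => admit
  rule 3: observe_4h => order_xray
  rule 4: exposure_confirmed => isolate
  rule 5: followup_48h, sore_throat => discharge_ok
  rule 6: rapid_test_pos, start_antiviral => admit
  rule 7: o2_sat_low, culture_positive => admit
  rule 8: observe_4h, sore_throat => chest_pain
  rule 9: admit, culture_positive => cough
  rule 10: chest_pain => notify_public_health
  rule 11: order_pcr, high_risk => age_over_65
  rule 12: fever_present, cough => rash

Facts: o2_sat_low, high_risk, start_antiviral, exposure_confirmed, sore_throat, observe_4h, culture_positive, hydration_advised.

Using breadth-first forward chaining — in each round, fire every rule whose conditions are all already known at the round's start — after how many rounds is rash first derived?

Round 1: rule 3 [observe_4h => order_xray]; rule 4 [exposure_confirmed => isolate]; rule 7 [o2_sat_low, culture_positive => admit]; rule 8 [observe_4h, sore_throat => chest_pain]. Adds order_xray, isolate, admit, chest_pain.
Round 2: rule 9 [admit, culture_positive => cough]; rule 10 [chest_pain => notify_public_health]. Adds cough, notify_public_health.
Round 3: rule 1 [notify_public_health => fever_present]. Adds fever_present.
Round 4: rule 12 [fever_present, cough => rash]. Adds rash.
rash first appears in round 4.

4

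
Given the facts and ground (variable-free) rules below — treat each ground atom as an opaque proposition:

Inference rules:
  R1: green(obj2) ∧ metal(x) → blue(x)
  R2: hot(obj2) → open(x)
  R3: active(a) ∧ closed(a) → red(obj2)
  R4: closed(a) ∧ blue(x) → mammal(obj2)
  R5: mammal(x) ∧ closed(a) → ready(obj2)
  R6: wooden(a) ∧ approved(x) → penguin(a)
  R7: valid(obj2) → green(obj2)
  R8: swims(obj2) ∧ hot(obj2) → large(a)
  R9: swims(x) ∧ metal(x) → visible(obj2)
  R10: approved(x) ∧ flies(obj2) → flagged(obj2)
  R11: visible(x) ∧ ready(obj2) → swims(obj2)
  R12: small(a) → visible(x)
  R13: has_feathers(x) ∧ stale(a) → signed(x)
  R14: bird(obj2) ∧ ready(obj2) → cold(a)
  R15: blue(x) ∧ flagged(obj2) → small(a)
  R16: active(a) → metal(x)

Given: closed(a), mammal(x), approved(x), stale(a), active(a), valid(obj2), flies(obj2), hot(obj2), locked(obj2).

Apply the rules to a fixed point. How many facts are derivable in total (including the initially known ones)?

[1] R2 [hot(obj2) → open(x)]; R3 [active(a) ∧ closed(a) → red(obj2)]; R5 [mammal(x) ∧ closed(a) → ready(obj2)]; R7 [valid(obj2) → green(obj2)]; R10 [approved(x) ∧ flies(obj2) → flagged(obj2)]; R16 [active(a) → metal(x)]. ⇒ new: open(x), red(obj2), ready(obj2), green(obj2), flagged(obj2), metal(x).
[2] R1 [green(obj2) ∧ metal(x) → blue(x)]. ⇒ new: blue(x).
[3] R4 [closed(a) ∧ blue(x) → mammal(obj2)]; R15 [blue(x) ∧ flagged(obj2) → small(a)]. ⇒ new: mammal(obj2), small(a).
[4] R12 [small(a) → visible(x)]. ⇒ new: visible(x).
[5] R11 [visible(x) ∧ ready(obj2) → swims(obj2)]. ⇒ new: swims(obj2).
[6] R8 [swims(obj2) ∧ hot(obj2) → large(a)]. ⇒ new: large(a).
Closure: {active(a), approved(x), blue(x), closed(a), flagged(obj2), flies(obj2), green(obj2), hot(obj2), large(a), locked(obj2), mammal(obj2), mammal(x), metal(x), open(x), ready(obj2), red(obj2), small(a), stale(a), swims(obj2), valid(obj2), visible(x)} — 21 facts.

21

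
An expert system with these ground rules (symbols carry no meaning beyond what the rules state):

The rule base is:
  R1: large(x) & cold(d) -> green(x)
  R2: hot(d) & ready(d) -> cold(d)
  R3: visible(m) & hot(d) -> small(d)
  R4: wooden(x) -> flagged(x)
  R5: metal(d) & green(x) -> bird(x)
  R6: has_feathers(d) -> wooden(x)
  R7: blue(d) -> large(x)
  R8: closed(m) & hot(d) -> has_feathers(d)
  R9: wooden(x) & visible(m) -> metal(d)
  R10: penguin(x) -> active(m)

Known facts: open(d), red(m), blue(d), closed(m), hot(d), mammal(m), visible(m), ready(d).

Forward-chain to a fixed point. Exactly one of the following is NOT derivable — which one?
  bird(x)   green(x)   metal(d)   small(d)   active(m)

Round 1 fires R2, R3, R7, R8, giving cold(d), small(d), large(x), has_feathers(d).
Round 2 fires R1, R6, giving green(x), wooden(x).
Round 3 fires R4, R9, giving flagged(x), metal(d).
Round 4 fires R5, giving bird(x).
Derived: bird(x) (round 4), metal(d) (round 3), green(x) (round 2), small(d) (round 1). active(m) never appears in any round.

active(m)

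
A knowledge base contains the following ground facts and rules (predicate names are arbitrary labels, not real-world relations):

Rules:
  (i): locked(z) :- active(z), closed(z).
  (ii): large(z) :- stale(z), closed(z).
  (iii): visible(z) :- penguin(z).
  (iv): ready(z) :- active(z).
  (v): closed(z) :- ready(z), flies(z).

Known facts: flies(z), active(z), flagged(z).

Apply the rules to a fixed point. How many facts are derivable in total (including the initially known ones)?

6

Round 1 fires (iv), giving ready(z).
Round 2 fires (v), giving closed(z).
Round 3 fires (i), giving locked(z).
Closure: {active(z), closed(z), flagged(z), flies(z), locked(z), ready(z)} — 6 facts.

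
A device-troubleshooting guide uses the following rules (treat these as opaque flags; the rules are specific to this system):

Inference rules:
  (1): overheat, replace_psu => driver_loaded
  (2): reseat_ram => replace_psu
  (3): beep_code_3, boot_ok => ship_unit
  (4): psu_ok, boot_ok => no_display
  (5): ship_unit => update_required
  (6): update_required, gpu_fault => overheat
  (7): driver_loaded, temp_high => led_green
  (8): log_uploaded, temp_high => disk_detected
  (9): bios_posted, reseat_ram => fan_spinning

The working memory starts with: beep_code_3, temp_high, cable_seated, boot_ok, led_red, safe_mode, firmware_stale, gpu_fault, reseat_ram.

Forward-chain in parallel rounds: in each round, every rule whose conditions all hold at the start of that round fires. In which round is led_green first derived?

5

Round 1 — (2), (3), derive replace_psu, ship_unit.
Round 2 — (5), derive update_required.
Round 3 — (6), derive overheat.
Round 4 — (1), derive driver_loaded.
Round 5 — (7), derive led_green.
led_green first appears in round 5.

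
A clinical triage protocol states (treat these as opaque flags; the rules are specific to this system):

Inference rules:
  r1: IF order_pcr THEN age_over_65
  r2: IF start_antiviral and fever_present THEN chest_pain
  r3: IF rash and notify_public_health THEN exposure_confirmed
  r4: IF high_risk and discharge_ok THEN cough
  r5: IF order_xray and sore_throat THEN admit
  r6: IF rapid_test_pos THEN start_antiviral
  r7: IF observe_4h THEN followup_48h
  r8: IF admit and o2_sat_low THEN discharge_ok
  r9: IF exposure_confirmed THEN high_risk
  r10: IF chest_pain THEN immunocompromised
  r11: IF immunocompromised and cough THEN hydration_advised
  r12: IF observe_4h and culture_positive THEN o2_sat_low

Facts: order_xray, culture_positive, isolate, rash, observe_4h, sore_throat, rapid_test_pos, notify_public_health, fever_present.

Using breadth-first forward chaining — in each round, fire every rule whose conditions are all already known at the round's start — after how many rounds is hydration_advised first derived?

Round 1 fires r3, r5, r6, r7, r12, giving exposure_confirmed, admit, start_antiviral, followup_48h, o2_sat_low.
Round 2 fires r2, r8, r9, giving chest_pain, discharge_ok, high_risk.
Round 3 fires r4, r10, giving cough, immunocompromised.
Round 4 fires r11, giving hydration_advised.
hydration_advised first appears in round 4.

4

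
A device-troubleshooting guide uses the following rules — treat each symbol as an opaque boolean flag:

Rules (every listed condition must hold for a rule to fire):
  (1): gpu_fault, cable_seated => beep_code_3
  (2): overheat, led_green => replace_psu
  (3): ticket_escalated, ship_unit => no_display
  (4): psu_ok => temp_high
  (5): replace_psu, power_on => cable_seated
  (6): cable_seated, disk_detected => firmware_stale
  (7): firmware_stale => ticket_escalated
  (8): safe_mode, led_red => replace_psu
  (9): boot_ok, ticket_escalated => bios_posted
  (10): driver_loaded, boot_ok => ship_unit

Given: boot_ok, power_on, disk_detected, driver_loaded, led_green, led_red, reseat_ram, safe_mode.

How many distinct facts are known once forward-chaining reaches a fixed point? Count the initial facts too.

Round 1 fires (8), (10), giving replace_psu, ship_unit.
Round 2 fires (5), giving cable_seated.
Round 3 fires (6), giving firmware_stale.
Round 4 fires (7), giving ticket_escalated.
Round 5 fires (3), (9), giving no_display, bios_posted.
Closure: {bios_posted, boot_ok, cable_seated, disk_detected, driver_loaded, firmware_stale, led_green, led_red, no_display, power_on, replace_psu, reseat_ram, safe_mode, ship_unit, ticket_escalated} — 15 facts.

15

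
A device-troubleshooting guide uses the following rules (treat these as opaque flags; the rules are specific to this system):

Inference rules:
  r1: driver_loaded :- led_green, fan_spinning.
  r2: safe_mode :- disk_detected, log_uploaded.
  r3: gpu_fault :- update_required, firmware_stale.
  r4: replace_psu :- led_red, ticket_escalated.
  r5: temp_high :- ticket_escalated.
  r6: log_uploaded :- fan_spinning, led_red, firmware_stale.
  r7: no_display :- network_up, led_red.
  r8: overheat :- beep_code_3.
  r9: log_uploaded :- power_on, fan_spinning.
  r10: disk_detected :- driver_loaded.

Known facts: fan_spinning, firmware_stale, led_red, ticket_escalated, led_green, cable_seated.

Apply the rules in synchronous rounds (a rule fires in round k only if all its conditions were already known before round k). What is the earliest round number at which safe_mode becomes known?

3

Round 1 fires r1, r4, r5, r6, giving driver_loaded, replace_psu, temp_high, log_uploaded.
Round 2 fires r10, giving disk_detected.
Round 3 fires r2, giving safe_mode.
safe_mode first appears in round 3.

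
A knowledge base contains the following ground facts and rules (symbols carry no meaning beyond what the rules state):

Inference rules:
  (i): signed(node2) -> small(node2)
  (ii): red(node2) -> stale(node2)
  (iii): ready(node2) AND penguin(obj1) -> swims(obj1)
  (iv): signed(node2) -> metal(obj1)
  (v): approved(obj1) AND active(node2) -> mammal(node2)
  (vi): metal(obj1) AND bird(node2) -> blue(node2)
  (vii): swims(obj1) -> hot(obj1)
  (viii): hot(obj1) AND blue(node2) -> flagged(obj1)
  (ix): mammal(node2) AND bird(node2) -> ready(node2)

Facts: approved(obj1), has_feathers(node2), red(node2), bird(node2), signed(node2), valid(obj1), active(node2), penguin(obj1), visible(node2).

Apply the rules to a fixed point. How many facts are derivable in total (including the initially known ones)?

Round 1 fires (i), (ii), (iv), (v), giving small(node2), stale(node2), metal(obj1), mammal(node2).
Round 2 fires (vi), (ix), giving blue(node2), ready(node2).
Round 3 fires (iii), giving swims(obj1).
Round 4 fires (vii), giving hot(obj1).
Round 5 fires (viii), giving flagged(obj1).
Closure: {active(node2), approved(obj1), bird(node2), blue(node2), flagged(obj1), has_feathers(node2), hot(obj1), mammal(node2), metal(obj1), penguin(obj1), ready(node2), red(node2), signed(node2), small(node2), stale(node2), swims(obj1), valid(obj1), visible(node2)} — 18 facts.

18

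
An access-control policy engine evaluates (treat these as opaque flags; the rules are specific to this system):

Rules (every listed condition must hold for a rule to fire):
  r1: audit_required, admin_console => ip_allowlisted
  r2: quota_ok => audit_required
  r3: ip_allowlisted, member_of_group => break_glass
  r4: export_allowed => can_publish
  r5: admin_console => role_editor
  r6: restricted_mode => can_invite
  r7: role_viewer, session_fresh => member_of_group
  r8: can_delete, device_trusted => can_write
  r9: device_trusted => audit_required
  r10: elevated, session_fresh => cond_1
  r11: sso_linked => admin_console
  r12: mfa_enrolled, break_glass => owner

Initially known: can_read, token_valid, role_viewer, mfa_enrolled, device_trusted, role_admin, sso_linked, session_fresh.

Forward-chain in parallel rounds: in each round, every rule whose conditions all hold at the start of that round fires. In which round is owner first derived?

4

Round 1 fires r7, r9, r11, giving member_of_group, audit_required, admin_console.
Round 2 fires r1, r5, giving ip_allowlisted, role_editor.
Round 3 fires r3, giving break_glass.
Round 4 fires r12, giving owner.
owner first appears in round 4.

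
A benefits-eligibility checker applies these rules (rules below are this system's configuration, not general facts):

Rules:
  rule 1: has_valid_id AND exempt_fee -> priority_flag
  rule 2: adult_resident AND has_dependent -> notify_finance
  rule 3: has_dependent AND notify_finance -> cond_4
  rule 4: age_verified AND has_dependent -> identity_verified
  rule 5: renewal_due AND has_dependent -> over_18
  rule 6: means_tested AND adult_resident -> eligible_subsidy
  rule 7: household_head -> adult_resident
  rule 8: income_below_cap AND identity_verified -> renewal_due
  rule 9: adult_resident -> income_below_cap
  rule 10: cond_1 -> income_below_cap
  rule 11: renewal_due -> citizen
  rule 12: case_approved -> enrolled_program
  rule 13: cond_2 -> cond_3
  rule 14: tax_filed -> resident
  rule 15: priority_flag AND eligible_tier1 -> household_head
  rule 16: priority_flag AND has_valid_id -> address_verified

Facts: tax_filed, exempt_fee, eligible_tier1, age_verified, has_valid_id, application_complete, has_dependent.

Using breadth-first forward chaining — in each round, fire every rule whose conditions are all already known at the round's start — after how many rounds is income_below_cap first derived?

4

[1] rule 1 [has_valid_id AND exempt_fee -> priority_flag]; rule 4 [age_verified AND has_dependent -> identity_verified]; rule 14 [tax_filed -> resident]. ⇒ new: priority_flag, identity_verified, resident.
[2] rule 15 [priority_flag AND eligible_tier1 -> household_head]; rule 16 [priority_flag AND has_valid_id -> address_verified]. ⇒ new: household_head, address_verified.
[3] rule 7 [household_head -> adult_resident]. ⇒ new: adult_resident.
[4] rule 2 [adult_resident AND has_dependent -> notify_finance]; rule 9 [adult_resident -> income_below_cap]. ⇒ new: notify_finance, income_below_cap.
income_below_cap first appears in round 4.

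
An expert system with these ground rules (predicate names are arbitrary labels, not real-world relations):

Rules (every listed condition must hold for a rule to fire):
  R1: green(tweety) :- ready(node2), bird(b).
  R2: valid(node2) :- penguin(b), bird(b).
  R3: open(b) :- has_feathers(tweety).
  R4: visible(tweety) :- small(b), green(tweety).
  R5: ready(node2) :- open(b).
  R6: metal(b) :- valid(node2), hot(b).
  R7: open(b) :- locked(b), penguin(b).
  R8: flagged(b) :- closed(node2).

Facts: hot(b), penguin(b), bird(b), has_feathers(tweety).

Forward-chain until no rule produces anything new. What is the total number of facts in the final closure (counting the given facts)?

9

Round 1: R2 [valid(node2) :- penguin(b), bird(b).]; R3 [open(b) :- has_feathers(tweety).]. New: valid(node2), open(b).
Round 2: R5 [ready(node2) :- open(b).]; R6 [metal(b) :- valid(node2), hot(b).]. New: ready(node2), metal(b).
Round 3: R1 [green(tweety) :- ready(node2), bird(b).]. New: green(tweety).
Closure: {bird(b), green(tweety), has_feathers(tweety), hot(b), metal(b), open(b), penguin(b), ready(node2), valid(node2)} — 9 facts.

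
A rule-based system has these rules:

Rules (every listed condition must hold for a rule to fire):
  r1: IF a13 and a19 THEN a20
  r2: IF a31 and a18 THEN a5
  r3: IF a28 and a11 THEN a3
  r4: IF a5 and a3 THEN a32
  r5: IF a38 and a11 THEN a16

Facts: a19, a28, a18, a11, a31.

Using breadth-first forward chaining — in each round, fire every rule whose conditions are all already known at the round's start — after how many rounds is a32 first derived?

Round 1: r2 [IF a31 and a18 THEN a5]; r3 [IF a28 and a11 THEN a3]. Adds a5, a3.
Round 2: r4 [IF a5 and a3 THEN a32]. Adds a32.
a32 first appears in round 2.

2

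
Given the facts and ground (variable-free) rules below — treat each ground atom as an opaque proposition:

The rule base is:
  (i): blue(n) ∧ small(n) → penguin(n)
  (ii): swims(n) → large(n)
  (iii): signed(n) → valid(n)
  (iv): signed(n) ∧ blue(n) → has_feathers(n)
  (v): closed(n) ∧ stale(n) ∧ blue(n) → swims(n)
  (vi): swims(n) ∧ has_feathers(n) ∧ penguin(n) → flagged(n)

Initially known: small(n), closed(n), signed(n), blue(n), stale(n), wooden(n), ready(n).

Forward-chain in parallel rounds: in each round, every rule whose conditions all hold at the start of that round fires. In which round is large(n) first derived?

[1] (i) [blue(n) ∧ small(n) → penguin(n)]; (iii) [signed(n) → valid(n)]; (iv) [signed(n) ∧ blue(n) → has_feathers(n)]; (v) [closed(n) ∧ stale(n) ∧ blue(n) → swims(n)]. ⇒ new: penguin(n), valid(n), has_feathers(n), swims(n).
[2] (ii) [swims(n) → large(n)]; (vi) [swims(n) ∧ has_feathers(n) ∧ penguin(n) → flagged(n)]. ⇒ new: large(n), flagged(n).
large(n) first appears in round 2.

2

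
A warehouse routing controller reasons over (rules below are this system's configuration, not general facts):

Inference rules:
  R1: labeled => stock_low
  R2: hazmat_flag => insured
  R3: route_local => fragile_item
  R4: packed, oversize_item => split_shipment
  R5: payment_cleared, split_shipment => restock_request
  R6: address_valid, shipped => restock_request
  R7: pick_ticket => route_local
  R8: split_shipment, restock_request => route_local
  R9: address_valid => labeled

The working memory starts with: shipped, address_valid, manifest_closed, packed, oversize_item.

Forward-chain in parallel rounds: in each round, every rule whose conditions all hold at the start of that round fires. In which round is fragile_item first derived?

Round 1: R4 [packed, oversize_item => split_shipment]; R6 [address_valid, shipped => restock_request]; R9 [address_valid => labeled]. New: split_shipment, restock_request, labeled.
Round 2: R1 [labeled => stock_low]; R8 [split_shipment, restock_request => route_local]. New: stock_low, route_local.
Round 3: R3 [route_local => fragile_item]. New: fragile_item.
fragile_item first appears in round 3.

3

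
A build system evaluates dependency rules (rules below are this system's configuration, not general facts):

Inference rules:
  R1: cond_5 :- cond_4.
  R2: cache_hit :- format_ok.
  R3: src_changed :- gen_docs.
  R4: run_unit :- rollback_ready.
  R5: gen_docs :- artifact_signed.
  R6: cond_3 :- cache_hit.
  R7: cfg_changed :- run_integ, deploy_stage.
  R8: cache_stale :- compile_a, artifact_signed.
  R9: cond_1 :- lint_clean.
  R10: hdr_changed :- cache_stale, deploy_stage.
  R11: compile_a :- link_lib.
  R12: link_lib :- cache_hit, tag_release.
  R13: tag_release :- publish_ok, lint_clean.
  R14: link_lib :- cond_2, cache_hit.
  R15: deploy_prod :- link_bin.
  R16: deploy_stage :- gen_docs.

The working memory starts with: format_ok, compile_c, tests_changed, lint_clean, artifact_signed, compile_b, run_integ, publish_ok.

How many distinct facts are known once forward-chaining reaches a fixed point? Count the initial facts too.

20

Round 1 — R2, R5, R9, R13, derive cache_hit, gen_docs, cond_1, tag_release.
Round 2 — R3, R6, R12, R16, derive src_changed, cond_3, link_lib, deploy_stage.
Round 3 — R7, R11, derive cfg_changed, compile_a.
Round 4 — R8, derive cache_stale.
Round 5 — R10, derive hdr_changed.
Closure: {artifact_signed, cache_hit, cache_stale, cfg_changed, compile_a, compile_b, compile_c, cond_1, cond_3, deploy_stage, format_ok, gen_docs, hdr_changed, link_lib, lint_clean, publish_ok, run_integ, src_changed, tag_release, tests_changed} — 20 facts.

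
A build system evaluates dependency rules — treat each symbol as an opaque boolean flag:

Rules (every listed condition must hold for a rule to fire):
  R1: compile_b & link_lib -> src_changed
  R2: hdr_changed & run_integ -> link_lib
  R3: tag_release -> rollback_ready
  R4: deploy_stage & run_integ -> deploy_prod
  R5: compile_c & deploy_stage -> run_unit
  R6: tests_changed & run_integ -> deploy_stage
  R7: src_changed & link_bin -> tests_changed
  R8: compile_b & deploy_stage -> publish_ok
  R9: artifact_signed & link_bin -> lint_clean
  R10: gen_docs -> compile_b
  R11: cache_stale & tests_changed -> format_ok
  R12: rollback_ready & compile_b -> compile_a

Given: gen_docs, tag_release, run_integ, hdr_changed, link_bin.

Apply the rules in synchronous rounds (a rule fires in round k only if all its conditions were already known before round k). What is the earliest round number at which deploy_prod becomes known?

5

Round 1 — R2, R3, R10, derive link_lib, rollback_ready, compile_b.
Round 2 — R1, R12, derive src_changed, compile_a.
Round 3 — R7, derive tests_changed.
Round 4 — R6, derive deploy_stage.
Round 5 — R4, R8, derive deploy_prod, publish_ok.
deploy_prod first appears in round 5.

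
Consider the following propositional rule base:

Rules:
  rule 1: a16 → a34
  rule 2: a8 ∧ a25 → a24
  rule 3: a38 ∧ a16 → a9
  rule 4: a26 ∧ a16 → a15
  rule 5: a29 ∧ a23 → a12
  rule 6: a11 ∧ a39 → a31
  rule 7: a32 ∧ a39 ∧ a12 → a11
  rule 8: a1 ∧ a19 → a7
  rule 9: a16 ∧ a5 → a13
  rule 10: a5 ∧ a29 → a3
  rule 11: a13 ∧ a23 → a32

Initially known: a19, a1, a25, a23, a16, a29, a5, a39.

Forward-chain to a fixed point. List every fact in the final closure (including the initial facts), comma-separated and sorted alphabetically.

a1, a11, a12, a13, a16, a19, a23, a25, a29, a3, a31, a32, a34, a39, a5, a7

[1] rule 1 [a16 → a34]; rule 5 [a29 ∧ a23 → a12]; rule 8 [a1 ∧ a19 → a7]; rule 9 [a16 ∧ a5 → a13]; rule 10 [a5 ∧ a29 → a3]. ⇒ new: a34, a12, a7, a13, a3.
[2] rule 11 [a13 ∧ a23 → a32]. ⇒ new: a32.
[3] rule 7 [a32 ∧ a39 ∧ a12 → a11]. ⇒ new: a11.
[4] rule 6 [a11 ∧ a39 → a31]. ⇒ new: a31.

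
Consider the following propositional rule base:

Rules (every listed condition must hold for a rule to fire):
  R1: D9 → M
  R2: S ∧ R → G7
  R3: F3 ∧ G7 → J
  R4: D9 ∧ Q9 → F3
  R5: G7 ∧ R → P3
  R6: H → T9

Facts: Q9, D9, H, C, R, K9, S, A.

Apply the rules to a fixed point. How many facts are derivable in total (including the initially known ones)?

[1] R1 [D9 → M]; R2 [S ∧ R → G7]; R4 [D9 ∧ Q9 → F3]; R6 [H → T9]. ⇒ new: M, G7, F3, T9.
[2] R3 [F3 ∧ G7 → J]; R5 [G7 ∧ R → P3]. ⇒ new: J, P3.
Closure: {A, C, D9, F3, G7, H, J, K9, M, P3, Q9, R, S, T9} — 14 facts.

14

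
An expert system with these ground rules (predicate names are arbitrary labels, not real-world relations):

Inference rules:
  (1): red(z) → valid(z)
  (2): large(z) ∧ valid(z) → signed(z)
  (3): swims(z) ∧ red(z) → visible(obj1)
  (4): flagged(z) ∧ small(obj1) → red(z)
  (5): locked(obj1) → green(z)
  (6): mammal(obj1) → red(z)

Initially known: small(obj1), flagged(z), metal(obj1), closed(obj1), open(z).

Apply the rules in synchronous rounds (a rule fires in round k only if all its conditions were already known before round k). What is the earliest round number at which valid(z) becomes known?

Round 1 fires (4), giving red(z).
Round 2 fires (1), giving valid(z).
valid(z) first appears in round 2.

2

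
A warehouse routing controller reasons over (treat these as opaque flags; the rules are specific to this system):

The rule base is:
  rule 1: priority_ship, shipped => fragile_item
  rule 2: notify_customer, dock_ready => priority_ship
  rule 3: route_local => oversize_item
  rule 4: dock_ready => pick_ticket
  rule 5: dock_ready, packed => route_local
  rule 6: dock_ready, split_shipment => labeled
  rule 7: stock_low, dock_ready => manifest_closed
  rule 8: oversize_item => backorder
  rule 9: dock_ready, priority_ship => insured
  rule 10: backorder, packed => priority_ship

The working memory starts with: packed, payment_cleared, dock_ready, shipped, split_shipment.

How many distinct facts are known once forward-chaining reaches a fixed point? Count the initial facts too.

13

[1] rule 4 [dock_ready => pick_ticket]; rule 5 [dock_ready, packed => route_local]; rule 6 [dock_ready, split_shipment => labeled]. ⇒ new: pick_ticket, route_local, labeled.
[2] rule 3 [route_local => oversize_item]. ⇒ new: oversize_item.
[3] rule 8 [oversize_item => backorder]. ⇒ new: backorder.
[4] rule 10 [backorder, packed => priority_ship]. ⇒ new: priority_ship.
[5] rule 1 [priority_ship, shipped => fragile_item]; rule 9 [dock_ready, priority_ship => insured]. ⇒ new: fragile_item, insured.
Closure: {backorder, dock_ready, fragile_item, insured, labeled, oversize_item, packed, payment_cleared, pick_ticket, priority_ship, route_local, shipped, split_shipment} — 13 facts.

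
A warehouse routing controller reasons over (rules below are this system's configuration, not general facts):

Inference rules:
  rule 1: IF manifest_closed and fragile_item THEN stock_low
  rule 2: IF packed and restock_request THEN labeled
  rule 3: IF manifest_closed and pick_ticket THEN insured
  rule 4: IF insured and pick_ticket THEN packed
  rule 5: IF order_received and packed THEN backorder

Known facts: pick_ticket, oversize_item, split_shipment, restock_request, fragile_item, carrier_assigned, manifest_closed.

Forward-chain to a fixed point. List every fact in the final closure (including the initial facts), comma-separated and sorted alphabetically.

Round 1: rule 1 [IF manifest_closed and fragile_item THEN stock_low]; rule 3 [IF manifest_closed and pick_ticket THEN insured]. New: stock_low, insured.
Round 2: rule 4 [IF insured and pick_ticket THEN packed]. New: packed.
Round 3: rule 2 [IF packed and restock_request THEN labeled]. New: labeled.

carrier_assigned, fragile_item, insured, labeled, manifest_closed, oversize_item, packed, pick_ticket, restock_request, split_shipment, stock_low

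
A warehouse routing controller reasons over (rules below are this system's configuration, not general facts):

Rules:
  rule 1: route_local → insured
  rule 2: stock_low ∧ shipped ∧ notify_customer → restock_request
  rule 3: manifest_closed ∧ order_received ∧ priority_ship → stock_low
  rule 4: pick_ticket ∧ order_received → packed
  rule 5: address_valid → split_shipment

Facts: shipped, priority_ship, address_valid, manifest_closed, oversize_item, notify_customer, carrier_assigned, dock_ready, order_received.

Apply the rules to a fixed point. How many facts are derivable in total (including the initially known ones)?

Round 1 fires rule 3, rule 5, giving stock_low, split_shipment.
Round 2 fires rule 2, giving restock_request.
Closure: {address_valid, carrier_assigned, dock_ready, manifest_closed, notify_customer, order_received, oversize_item, priority_ship, restock_request, shipped, split_shipment, stock_low} — 12 facts.

12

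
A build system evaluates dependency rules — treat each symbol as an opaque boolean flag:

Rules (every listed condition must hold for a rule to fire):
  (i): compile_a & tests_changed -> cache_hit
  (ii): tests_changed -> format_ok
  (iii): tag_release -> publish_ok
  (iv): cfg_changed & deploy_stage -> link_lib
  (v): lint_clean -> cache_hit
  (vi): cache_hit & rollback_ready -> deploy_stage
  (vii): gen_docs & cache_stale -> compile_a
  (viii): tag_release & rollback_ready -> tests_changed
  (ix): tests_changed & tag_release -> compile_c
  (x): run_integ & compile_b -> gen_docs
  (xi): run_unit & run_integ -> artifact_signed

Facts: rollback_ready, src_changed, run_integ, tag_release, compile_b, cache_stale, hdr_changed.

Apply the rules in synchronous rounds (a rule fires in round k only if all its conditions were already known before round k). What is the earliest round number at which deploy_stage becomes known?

Round 1 — (iii), (viii), (x), derive publish_ok, tests_changed, gen_docs.
Round 2 — (ii), (vii), (ix), derive format_ok, compile_a, compile_c.
Round 3 — (i), derive cache_hit.
Round 4 — (vi), derive deploy_stage.
deploy_stage first appears in round 4.

4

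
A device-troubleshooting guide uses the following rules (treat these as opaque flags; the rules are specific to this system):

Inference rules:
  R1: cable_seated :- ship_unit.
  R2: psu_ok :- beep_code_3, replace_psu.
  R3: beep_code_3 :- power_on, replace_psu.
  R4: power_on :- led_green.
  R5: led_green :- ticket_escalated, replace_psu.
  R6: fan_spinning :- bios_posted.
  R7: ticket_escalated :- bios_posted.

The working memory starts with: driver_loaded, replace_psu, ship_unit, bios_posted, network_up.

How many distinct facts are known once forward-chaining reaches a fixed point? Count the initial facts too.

[1] R1 [cable_seated :- ship_unit.]; R6 [fan_spinning :- bios_posted.]; R7 [ticket_escalated :- bios_posted.]. ⇒ new: cable_seated, fan_spinning, ticket_escalated.
[2] R5 [led_green :- ticket_escalated, replace_psu.]. ⇒ new: led_green.
[3] R4 [power_on :- led_green.]. ⇒ new: power_on.
[4] R3 [beep_code_3 :- power_on, replace_psu.]. ⇒ new: beep_code_3.
[5] R2 [psu_ok :- beep_code_3, replace_psu.]. ⇒ new: psu_ok.
Closure: {beep_code_3, bios_posted, cable_seated, driver_loaded, fan_spinning, led_green, network_up, power_on, psu_ok, replace_psu, ship_unit, ticket_escalated} — 12 facts.

12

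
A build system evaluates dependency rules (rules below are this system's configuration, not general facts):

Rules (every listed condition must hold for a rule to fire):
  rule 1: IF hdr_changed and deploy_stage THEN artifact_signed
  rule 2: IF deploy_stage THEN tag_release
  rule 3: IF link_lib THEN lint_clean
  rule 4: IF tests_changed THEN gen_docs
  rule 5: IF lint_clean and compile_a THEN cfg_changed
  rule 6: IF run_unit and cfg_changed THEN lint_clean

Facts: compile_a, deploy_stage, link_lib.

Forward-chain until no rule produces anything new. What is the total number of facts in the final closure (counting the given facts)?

6

[1] rule 2 [IF deploy_stage THEN tag_release]; rule 3 [IF link_lib THEN lint_clean]. ⇒ new: tag_release, lint_clean.
[2] rule 5 [IF lint_clean and compile_a THEN cfg_changed]. ⇒ new: cfg_changed.
Closure: {cfg_changed, compile_a, deploy_stage, link_lib, lint_clean, tag_release} — 6 facts.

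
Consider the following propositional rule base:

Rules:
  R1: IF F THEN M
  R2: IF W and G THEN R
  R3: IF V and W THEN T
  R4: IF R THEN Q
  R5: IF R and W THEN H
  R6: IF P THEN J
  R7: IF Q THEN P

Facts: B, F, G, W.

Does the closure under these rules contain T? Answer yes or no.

[1] R1 [IF F THEN M]; R2 [IF W and G THEN R]. ⇒ new: M, R.
[2] R4 [IF R THEN Q]; R5 [IF R and W THEN H]. ⇒ new: Q, H.
[3] R7 [IF Q THEN P]. ⇒ new: P.
[4] R6 [IF P THEN J]. ⇒ new: J.
Fixed point reached. T is concluded only by R3; R3 needs V (never derived).

no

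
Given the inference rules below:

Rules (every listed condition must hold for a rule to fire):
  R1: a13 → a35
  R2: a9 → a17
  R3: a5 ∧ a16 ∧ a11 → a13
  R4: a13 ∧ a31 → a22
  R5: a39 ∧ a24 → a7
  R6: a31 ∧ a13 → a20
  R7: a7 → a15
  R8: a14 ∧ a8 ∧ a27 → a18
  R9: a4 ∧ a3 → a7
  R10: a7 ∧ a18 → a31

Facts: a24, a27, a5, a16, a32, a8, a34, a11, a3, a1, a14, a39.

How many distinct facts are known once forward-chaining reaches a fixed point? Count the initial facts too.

Round 1 — R3, R5, R8, derive a13, a7, a18.
Round 2 — R1, R7, R10, derive a35, a15, a31.
Round 3 — R4, R6, derive a22, a20.
Closure: {a1, a11, a13, a14, a15, a16, a18, a20, a22, a24, a27, a3, a31, a32, a34, a35, a39, a5, a7, a8} — 20 facts.

20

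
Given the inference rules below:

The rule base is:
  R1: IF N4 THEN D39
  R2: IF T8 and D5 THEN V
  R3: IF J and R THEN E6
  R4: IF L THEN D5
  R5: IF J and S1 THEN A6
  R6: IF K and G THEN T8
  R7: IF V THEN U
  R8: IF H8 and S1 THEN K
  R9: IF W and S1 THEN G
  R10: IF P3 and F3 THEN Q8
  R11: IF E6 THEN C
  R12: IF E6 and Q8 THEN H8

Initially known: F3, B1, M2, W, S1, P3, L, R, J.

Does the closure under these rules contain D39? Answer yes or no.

no

Round 1: R3 [IF J and R THEN E6]; R4 [IF L THEN D5]; R5 [IF J and S1 THEN A6]; R9 [IF W and S1 THEN G]; R10 [IF P3 and F3 THEN Q8]. New: E6, D5, A6, G, Q8.
Round 2: R11 [IF E6 THEN C]; R12 [IF E6 and Q8 THEN H8]. New: C, H8.
Round 3: R8 [IF H8 and S1 THEN K]. New: K.
Round 4: R6 [IF K and G THEN T8]. New: T8.
Round 5: R2 [IF T8 and D5 THEN V]. New: V.
Round 6: R7 [IF V THEN U]. New: U.
Fixed point reached. D39 is concluded only by R1; R1 needs N4 (never derived).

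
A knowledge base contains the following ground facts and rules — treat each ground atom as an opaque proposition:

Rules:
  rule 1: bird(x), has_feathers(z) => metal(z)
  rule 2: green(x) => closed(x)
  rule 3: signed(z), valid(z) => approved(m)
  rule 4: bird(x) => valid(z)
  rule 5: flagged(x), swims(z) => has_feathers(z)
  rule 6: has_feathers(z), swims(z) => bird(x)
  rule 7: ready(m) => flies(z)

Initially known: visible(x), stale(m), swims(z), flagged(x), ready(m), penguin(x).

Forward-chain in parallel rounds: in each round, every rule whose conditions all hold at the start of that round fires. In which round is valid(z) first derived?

[1] rule 5 [flagged(x), swims(z) => has_feathers(z)]; rule 7 [ready(m) => flies(z)]. ⇒ new: has_feathers(z), flies(z).
[2] rule 6 [has_feathers(z), swims(z) => bird(x)]. ⇒ new: bird(x).
[3] rule 1 [bird(x), has_feathers(z) => metal(z)]; rule 4 [bird(x) => valid(z)]. ⇒ new: metal(z), valid(z).
valid(z) first appears in round 3.

3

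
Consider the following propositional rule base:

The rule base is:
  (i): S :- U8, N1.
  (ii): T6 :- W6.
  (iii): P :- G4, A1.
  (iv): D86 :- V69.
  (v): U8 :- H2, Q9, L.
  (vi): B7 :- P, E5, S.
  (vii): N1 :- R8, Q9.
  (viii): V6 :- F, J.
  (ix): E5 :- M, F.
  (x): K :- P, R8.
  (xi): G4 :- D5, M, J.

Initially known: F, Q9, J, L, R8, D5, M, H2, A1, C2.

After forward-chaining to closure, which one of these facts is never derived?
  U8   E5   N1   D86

D86

Round 1: (v) [U8 :- H2, Q9, L.]; (vii) [N1 :- R8, Q9.]; (viii) [V6 :- F, J.]; (ix) [E5 :- M, F.]; (xi) [G4 :- D5, M, J.]. New: U8, N1, V6, E5, G4.
Round 2: (i) [S :- U8, N1.]; (iii) [P :- G4, A1.]. New: S, P.
Round 3: (vi) [B7 :- P, E5, S.]; (x) [K :- P, R8.]. New: B7, K.
Derived: U8 (round 1), E5 (round 1), N1 (round 1). D86 never appears in any round.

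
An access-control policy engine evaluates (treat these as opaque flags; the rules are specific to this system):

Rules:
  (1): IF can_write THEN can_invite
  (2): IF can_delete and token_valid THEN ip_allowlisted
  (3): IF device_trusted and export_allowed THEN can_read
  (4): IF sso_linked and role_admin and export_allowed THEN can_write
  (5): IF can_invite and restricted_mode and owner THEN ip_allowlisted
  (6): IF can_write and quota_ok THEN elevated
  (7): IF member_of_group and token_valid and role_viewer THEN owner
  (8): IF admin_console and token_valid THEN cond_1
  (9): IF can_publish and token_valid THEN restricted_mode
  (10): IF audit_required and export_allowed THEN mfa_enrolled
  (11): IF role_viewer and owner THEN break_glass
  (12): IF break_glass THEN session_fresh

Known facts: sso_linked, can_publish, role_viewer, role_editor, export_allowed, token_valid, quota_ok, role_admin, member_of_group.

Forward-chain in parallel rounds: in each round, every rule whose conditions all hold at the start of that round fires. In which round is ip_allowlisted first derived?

Round 1: (4) [IF sso_linked and role_admin and export_allowed THEN can_write]; (7) [IF member_of_group and token_valid and role_viewer THEN owner]; (9) [IF can_publish and token_valid THEN restricted_mode]. Adds can_write, owner, restricted_mode.
Round 2: (1) [IF can_write THEN can_invite]; (6) [IF can_write and quota_ok THEN elevated]; (11) [IF role_viewer and owner THEN break_glass]. Adds can_invite, elevated, break_glass.
Round 3: (5) [IF can_invite and restricted_mode and owner THEN ip_allowlisted]; (12) [IF break_glass THEN session_fresh]. Adds ip_allowlisted, session_fresh.
ip_allowlisted first appears in round 3.

3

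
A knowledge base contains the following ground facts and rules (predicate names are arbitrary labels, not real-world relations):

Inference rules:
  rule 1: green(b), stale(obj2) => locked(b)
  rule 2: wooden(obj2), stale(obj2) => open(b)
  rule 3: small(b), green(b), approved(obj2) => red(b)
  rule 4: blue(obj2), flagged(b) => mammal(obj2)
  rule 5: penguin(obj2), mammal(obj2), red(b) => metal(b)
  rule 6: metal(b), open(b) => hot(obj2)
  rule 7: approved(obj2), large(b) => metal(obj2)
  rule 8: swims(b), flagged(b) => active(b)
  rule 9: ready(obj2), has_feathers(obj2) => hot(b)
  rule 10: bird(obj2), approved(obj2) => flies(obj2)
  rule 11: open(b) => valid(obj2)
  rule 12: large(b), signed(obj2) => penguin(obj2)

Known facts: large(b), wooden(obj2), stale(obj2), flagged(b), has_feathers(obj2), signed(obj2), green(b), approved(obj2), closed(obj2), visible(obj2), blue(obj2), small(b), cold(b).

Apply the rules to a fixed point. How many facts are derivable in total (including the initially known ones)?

22

Round 1: rule 1 [green(b), stale(obj2) => locked(b)]; rule 2 [wooden(obj2), stale(obj2) => open(b)]; rule 3 [small(b), green(b), approved(obj2) => red(b)]; rule 4 [blue(obj2), flagged(b) => mammal(obj2)]; rule 7 [approved(obj2), large(b) => metal(obj2)]; rule 12 [large(b), signed(obj2) => penguin(obj2)]. New: locked(b), open(b), red(b), mammal(obj2), metal(obj2), penguin(obj2).
Round 2: rule 5 [penguin(obj2), mammal(obj2), red(b) => metal(b)]; rule 11 [open(b) => valid(obj2)]. New: metal(b), valid(obj2).
Round 3: rule 6 [metal(b), open(b) => hot(obj2)]. New: hot(obj2).
Closure: {approved(obj2), blue(obj2), closed(obj2), cold(b), flagged(b), green(b), has_feathers(obj2), hot(obj2), large(b), locked(b), mammal(obj2), metal(b), metal(obj2), open(b), penguin(obj2), red(b), signed(obj2), small(b), stale(obj2), valid(obj2), visible(obj2), wooden(obj2)} — 22 facts.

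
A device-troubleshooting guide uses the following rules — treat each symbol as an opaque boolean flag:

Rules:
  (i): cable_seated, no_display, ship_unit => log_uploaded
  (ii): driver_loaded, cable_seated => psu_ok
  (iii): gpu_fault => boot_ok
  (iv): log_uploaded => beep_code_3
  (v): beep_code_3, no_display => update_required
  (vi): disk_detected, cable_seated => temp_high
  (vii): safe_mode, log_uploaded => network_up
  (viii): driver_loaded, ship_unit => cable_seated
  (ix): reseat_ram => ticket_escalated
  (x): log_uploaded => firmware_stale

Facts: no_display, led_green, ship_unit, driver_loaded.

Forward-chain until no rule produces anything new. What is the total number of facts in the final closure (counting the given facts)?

10

Round 1 — (viii), derive cable_seated.
Round 2 — (i), (ii), derive log_uploaded, psu_ok.
Round 3 — (iv), (x), derive beep_code_3, firmware_stale.
Round 4 — (v), derive update_required.
Closure: {beep_code_3, cable_seated, driver_loaded, firmware_stale, led_green, log_uploaded, no_display, psu_ok, ship_unit, update_required} — 10 facts.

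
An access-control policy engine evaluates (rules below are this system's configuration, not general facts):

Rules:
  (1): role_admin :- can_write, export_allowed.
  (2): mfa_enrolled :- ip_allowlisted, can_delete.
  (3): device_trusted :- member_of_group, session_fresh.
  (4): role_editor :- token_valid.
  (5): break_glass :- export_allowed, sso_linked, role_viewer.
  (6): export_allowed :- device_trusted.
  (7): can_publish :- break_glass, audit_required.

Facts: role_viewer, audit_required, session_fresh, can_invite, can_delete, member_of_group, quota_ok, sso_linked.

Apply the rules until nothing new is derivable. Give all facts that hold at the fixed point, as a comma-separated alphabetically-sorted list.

Round 1: (3) [device_trusted :- member_of_group, session_fresh.]. New: device_trusted.
Round 2: (6) [export_allowed :- device_trusted.]. New: export_allowed.
Round 3: (5) [break_glass :- export_allowed, sso_linked, role_viewer.]. New: break_glass.
Round 4: (7) [can_publish :- break_glass, audit_required.]. New: can_publish.

audit_required, break_glass, can_delete, can_invite, can_publish, device_trusted, export_allowed, member_of_group, quota_ok, role_viewer, session_fresh, sso_linked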